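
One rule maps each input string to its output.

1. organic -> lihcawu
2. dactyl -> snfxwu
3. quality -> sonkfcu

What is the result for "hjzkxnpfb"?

The rule is to sort the characters into reverse alphabetical order, then shift every letter 6 places backward in the alphabet (wrapping around).
Working it through for "hjzkxnpfb": intermediate "zxpnkjhfb", final "trjhedbzv".

trjhedbzv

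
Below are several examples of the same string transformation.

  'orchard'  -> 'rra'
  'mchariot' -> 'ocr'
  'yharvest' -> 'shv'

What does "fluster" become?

Each output is the input with this applied: move the last 2 characters to the front (rotate right by 2), then keep one character in every 3, starting at position 1 (positions 1st, 4th, 7th, ...).
Applying both steps to "fluster": "erflust", then "elt".

elt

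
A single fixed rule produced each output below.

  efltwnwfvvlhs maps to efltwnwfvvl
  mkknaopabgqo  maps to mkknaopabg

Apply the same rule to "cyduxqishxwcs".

Rule — delete the last 2 characters.
For "cyduxqishxwcs" the result is "cyduxqishxw".

cyduxqishxw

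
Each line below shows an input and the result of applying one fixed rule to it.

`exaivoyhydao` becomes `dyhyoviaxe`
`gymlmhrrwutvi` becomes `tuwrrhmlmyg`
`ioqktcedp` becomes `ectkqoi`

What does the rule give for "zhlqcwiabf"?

Rule — reverse the string, then delete the first 2 characters.
Applying both steps to "zhlqcwiabf": "fbaiwcqlhz", then "aiwcqlhz".
(Check on "ioqktcedp": → "pdectkqoi" → "ectkqoi" ✓)

aiwcqlhz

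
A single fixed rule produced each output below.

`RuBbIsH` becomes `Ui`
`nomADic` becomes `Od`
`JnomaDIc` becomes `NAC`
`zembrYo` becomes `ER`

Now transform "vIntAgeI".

iai

The rule is to flip the case of every letter, then keep one character in every 3, starting at position 2 (positions 2nd, 5th, 8th, ...).
Doing the same to "vIntAgeI": "iai".
(Check on "JnomaDIc": → "jNOMAdiC" → "NAC" ✓)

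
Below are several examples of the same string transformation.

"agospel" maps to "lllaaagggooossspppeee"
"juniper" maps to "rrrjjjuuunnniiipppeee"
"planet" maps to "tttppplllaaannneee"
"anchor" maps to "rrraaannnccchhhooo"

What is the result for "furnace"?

eeefffuuurrrnnnaaaccc

The rule is to repeat every character 3 times, then move the last 3 characters to the front (rotate right by 3).
Starting from "furnace": after the first operation, "fffuuurrrnnnaaaccceee"; after the second, "eeefffuuurrrnnnaaaccc".
(Check on "anchor": → "aaannnccchhhooorrr" → "rrraaannnccchhhooo" ✓)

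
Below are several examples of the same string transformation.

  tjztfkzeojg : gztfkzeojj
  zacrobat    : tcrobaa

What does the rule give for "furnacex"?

The pattern: delete the first character, then swap the first and last characters.
For "furnacex", step one produces "urnacex"; step two turns that into "xrnaceu".
(Check on "tjztfkzeojg": → "jztfkzeojg" → "gztfkzeojj" ✓)

xrnaceu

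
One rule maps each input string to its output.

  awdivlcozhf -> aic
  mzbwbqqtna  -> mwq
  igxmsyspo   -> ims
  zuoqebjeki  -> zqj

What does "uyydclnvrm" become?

The transformation: delete the last 2 characters, then keep one character in every 3, starting at position 1 (positions 1st, 4th, 7th, ...).
Applying both steps to "uyydclnvrm": "uyydclnv", then "udn".

udn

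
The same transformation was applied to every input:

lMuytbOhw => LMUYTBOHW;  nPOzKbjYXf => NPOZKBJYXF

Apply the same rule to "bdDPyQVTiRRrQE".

What's happening: convert every letter to uppercase.
On "bdDPyQVTiRRrQE" that produces "BDDPYQVTIRRRQE".

BDDPYQVTIRRRQE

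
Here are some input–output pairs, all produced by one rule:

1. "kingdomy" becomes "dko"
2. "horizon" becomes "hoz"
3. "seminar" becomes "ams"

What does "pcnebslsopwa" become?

aeos

The rule is to sort the characters into alphabetical order, then keep one character in every 3, starting at position 1 (positions 1st, 4th, 7th, ...).
Working it through for "pcnebslsopwa": intermediate "abcelnoppssw", final "aeos".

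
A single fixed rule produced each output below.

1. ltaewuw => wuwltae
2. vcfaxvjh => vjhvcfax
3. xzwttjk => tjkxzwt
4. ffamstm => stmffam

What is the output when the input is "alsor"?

soral

What's happening: move the last 3 characters to the front (rotate right by 3).
Doing the same to "alsor": "soral".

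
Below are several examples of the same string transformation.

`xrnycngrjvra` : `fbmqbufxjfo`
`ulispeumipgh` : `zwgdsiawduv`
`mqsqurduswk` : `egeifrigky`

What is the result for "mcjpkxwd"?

Each output is the input with this applied: shift every letter 12 places backward in the alphabet (wrapping around), then delete the first character.
"mcjpkxwd" → "aqxdylkr" → "qxdylkr".

qxdylkr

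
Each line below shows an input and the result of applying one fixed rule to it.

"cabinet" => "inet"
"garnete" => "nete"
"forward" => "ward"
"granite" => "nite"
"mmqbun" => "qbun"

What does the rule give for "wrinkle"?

nkle

Rule — keep only the last 4 characters.
For "wrinkle" the result is "nkle".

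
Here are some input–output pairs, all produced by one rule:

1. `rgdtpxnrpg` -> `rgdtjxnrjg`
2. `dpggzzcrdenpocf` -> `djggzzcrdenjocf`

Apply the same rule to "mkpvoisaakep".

mkjvoisaakej

The pattern: replace every "p" with "j".
"mkpvoisaakep" → "mkjvoisaakej".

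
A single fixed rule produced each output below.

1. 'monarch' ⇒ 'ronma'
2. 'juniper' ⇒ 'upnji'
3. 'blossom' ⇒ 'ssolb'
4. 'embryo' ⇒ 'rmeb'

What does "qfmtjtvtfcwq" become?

vtttqmjffc

What's happening: delete the last 2 characters, then sort the characters into reverse alphabetical order.
For "qfmtjtvtfcwq", step one produces "qfmtjtvtfc"; step two turns that into "vtttqmjffc".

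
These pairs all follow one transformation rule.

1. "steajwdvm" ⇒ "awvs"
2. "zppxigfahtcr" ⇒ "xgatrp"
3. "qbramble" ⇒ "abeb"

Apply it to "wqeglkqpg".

gkpw

Each output is the input with this applied: move the first 2 characters to the end (rotate left by 2), then keep every other character starting from the second (positions 2nd, 4th, 6th, ...).
Starting from "wqeglkqpg": after the first operation, "eglkqpgwq"; after the second, "gkpw".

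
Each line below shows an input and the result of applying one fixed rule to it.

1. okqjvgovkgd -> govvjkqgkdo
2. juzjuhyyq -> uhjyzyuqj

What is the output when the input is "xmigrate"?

In each case the input is transformed by: take characters alternately from the front and the back (1st, last, 2nd, 2nd-last, ...), then reverse the string.
For "xmigrate", step one produces "xemtiagr"; step two turns that into "rgaitmex".

rgaitmex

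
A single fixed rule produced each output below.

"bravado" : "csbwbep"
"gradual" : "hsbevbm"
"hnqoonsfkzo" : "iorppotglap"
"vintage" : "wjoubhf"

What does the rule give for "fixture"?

Rule — shift every letter 1 place forward in the alphabet (wrapping around).
So "fixture" becomes "gjyuvsf".

gjyuvsf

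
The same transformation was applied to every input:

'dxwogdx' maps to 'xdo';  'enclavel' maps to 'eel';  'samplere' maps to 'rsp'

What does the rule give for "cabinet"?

Rule — keep one character in every 3, starting at position 1 (positions 1st, 4th, 7th, ...), then move the last character to the front.
Working it through for "cabinet": intermediate "cit", final "tci".

tci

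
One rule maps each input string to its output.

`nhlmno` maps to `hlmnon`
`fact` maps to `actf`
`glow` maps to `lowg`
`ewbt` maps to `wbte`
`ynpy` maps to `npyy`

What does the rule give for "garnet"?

In each case the input is transformed by: move the first character to the end.
"garnet" → "arnetg".

arnetg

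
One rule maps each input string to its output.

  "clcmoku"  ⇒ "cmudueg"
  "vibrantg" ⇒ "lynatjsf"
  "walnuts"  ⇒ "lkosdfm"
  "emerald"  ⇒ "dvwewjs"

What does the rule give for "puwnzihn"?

zfhmofra

In each case the input is transformed by: shift every letter 8 places backward in the alphabet (wrapping around), then move the last 2 characters to the front (rotate right by 2).
Applying both steps to "puwnzihn": "hmofrazf", then "zfhmofra".
(Check on "vibrantg": → "natjsfly" → "lynatjsf" ✓)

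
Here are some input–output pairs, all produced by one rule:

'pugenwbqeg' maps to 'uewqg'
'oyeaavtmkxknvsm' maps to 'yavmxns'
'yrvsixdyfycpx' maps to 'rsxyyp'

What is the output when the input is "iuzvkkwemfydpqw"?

uvkefdq

Rule — keep every other character starting from the second (positions 2nd, 4th, 6th, ...).
Doing the same to "iuzvkkwemfydpqw": "uvkefdq".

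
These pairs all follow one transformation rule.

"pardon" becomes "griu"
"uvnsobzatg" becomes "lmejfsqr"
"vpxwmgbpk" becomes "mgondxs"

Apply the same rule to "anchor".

rety

The pattern: shift every letter 9 places backward in the alphabet (wrapping around), then delete the last 2 characters.
On "anchor": the first step gives "retyfi", and the second then gives "rety".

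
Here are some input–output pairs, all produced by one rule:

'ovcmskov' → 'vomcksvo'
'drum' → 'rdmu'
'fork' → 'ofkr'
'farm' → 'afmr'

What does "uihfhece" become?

Each output is the input with this applied: swap each adjacent pair of characters (1↔2, 3↔4, ...).
"uihfhece" → "iufhehec".

iufhehec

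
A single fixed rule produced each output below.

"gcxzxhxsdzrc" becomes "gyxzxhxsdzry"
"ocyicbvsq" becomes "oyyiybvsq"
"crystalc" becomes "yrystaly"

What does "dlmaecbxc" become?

dlmaeybxy

Rule — replace every "c" with "y".
Applying that to "dlmaecbxc" gives "dlmaeybxy".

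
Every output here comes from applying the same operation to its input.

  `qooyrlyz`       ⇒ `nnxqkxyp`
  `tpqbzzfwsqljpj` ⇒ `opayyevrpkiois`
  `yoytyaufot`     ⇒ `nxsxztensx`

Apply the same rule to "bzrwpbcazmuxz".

yqvoabzyltwya

In each case the input is transformed by: move the first character to the end, then shift every letter 1 place backward in the alphabet (wrapping around).
Starting from "bzrwpbcazmuxz": after the first operation, "zrwpbcazmuxzb"; after the second, "yqvoabzyltwya".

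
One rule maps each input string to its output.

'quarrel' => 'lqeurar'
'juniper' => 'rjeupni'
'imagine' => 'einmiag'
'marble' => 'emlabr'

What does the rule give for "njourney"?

ynejnoru

What's happening: take characters alternately from the front and the back (1st, last, 2nd, 2nd-last, ...), then swap each adjacent pair of characters (1↔2, 3↔4, ...).
On "njourney": the first step gives "nyjeonur", and the second then gives "ynejnoru".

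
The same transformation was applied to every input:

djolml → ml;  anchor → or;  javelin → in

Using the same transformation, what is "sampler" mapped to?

Each output is the input with this applied: keep only the last 2 characters.
Applying that to "sampler" gives "er".

er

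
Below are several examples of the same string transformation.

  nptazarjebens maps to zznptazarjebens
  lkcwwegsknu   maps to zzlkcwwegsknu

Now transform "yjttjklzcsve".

zzyjttjklzcsve

Rule — prepend "zz".
For "yjttjklzcsve" the result is "zzyjttjklzcsve".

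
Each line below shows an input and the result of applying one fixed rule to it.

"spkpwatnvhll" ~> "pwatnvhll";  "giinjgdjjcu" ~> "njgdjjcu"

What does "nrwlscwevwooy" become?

lscwevwooy

The pattern: delete the first 3 characters.
For "nrwlscwevwooy" the result is "lscwevwooy".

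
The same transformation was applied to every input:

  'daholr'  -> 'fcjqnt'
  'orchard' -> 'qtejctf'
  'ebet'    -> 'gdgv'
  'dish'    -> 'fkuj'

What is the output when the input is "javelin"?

Each output is the input with this applied: shift every letter 2 places forward in the alphabet (wrapping around).
"javelin" → "lcxgnkp".

lcxgnkp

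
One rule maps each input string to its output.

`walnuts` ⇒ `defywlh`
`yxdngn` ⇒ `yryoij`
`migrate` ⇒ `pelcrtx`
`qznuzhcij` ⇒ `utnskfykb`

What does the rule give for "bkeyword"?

oczhjpvm

What's happening: shift every letter 11 places forward in the alphabet (wrapping around), then reverse the string.
For "bkeyword", step one produces "mvpjhzco"; step two turns that into "oczhjpvm".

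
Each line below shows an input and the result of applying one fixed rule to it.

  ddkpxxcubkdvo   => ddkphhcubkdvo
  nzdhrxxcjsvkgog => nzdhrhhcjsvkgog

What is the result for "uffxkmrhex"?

The transformation: replace every "x" with "h".
On "uffxkmrhex" that produces "uffhkmrheh".

uffhkmrheh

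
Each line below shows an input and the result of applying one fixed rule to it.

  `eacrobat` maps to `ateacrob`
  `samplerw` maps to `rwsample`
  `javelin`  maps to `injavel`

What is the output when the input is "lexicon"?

In each case the input is transformed by: move the last 2 characters to the front (rotate right by 2).
Doing the same to "lexicon": "onlexic".

onlexic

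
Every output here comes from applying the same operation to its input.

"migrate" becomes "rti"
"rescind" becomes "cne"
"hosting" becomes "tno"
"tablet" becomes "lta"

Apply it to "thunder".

The rule is to keep every other character starting from the second (positions 2nd, 4th, 6th, ...), then move the first character to the end.
Starting from "thunder": after the first operation, "hne"; after the second, "neh".
(Check on "hosting": → "otn" → "tno" ✓)

neh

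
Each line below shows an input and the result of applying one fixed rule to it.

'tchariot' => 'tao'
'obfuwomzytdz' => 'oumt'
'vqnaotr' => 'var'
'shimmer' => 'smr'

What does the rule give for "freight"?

Each output is the input with this applied: keep one character in every 3, starting at position 1 (positions 1st, 4th, 7th, ...).
Doing the same to "freight": "fit".

fit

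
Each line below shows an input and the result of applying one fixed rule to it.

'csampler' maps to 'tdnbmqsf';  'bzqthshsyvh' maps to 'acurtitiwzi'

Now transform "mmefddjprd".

What's happening: shift every letter 1 place forward in the alphabet (wrapping around), then swap each adjacent pair of characters (1↔2, 3↔4, ...).
On "mmefddjprd": the first step gives "nnfgeekqse", and the second then gives "nngfeeqkes".

nngfeeqkes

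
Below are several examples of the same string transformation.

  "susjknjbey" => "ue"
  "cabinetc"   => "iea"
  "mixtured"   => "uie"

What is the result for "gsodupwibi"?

Looking at the pairs, the operation is to sort the characters into reverse alphabetical order, then keep only the vowels.
"gsodupwibi" → "wuspoiigdb" → "uoii".
(Check on "susjknjbey": → "yussnkjjeb" → "ue" ✓)

uoii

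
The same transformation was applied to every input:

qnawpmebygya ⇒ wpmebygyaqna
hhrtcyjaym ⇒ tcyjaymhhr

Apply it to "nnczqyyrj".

zqyyrjnnc

In each case the input is transformed by: move the first 3 characters to the end (rotate left by 3).
Applying that to "nnczqyyrj" gives "zqyyrjnnc".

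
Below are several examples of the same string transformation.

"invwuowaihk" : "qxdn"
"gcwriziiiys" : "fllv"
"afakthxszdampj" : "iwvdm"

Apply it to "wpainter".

Looking at the pairs, the operation is to shift every letter 3 places forward in the alphabet (wrapping around), then keep one character in every 3, starting at position 2 (positions 2nd, 5th, 8th, ...).
Working it through for "wpainter": intermediate "zsdlqwhu", final "squ".

squ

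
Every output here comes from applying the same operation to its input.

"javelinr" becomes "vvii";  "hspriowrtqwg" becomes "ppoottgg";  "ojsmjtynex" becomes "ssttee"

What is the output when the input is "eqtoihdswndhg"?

tthhwwhh

The rule is to keep one character in every 3, starting at position 3 (positions 3rd, 6th, 9th, ...), then double every character.
Applying that to "eqtoihdswndhg" gives "tthhwwhh".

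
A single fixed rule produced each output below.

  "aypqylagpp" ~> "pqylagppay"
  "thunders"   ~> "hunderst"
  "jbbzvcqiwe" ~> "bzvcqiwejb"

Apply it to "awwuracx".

What's happening: move the last 3 characters to the front (rotate right by 3), then swap the front and back halves of the string.
"awwuracx" → "acxawwur" → "wwuracxa".

wwuracxa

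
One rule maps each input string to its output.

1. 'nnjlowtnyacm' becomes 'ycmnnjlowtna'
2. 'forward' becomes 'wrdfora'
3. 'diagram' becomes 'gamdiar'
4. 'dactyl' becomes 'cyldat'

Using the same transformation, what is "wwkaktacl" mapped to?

tclwwkaka

What's happening: move the last 3 characters to the front (rotate right by 3), then swap the first and last characters.
Working it through for "wwkaktacl": intermediate "aclwwkakt", final "tclwwkaka".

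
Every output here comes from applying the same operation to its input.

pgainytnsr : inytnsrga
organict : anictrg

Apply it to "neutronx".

tronxeu

The rule is to delete the first character, then move the first 2 characters to the end (rotate left by 2).
Working it through for "neutronx": intermediate "eutronx", final "tronxeu".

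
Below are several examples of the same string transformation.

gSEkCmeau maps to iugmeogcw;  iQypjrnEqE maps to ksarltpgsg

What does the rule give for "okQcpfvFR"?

Rule — shift every letter 2 places forward in the alphabet (wrapping around), then convert every letter to lowercase.
Starting from "okQcpfvFR": after the first operation, "qmSerhxHT"; after the second, "qmserhxht".
(Check on "iQypjrnEqE": → "kSarltpGsG" → "ksarltpgsg" ✓)

qmserhxht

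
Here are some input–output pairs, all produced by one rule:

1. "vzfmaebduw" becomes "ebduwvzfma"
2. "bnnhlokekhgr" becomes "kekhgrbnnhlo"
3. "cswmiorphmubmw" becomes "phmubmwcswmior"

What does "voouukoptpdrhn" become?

Looking at the pairs, the operation is to swap the front and back halves of the string.
"voouukoptpdrhn" → "ptpdrhnvoouuko".

ptpdrhnvoouuko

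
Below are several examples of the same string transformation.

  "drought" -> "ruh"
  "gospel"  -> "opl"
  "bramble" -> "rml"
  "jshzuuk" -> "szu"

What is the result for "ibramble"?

What's happening: keep every other character starting from the second (positions 2nd, 4th, 6th, ...).
Doing the same to "ibramble": "babe".

babe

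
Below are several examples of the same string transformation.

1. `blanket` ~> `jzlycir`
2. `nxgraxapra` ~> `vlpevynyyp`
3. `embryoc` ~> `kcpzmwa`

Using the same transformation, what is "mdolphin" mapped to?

bkjmfnlg

What's happening: swap each adjacent pair of characters (1↔2, 3↔4, ...), then shift every letter 2 places backward in the alphabet (wrapping around).
For "mdolphin", step one produces "dmlohpni"; step two turns that into "bkjmfnlg".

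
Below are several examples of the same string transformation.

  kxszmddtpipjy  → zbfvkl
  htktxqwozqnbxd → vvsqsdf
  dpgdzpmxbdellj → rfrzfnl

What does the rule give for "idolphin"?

fnjp

Looking at the pairs, the operation is to shift every letter 2 places forward in the alphabet (wrapping around), then keep every other character starting from the second (positions 2nd, 4th, 6th, ...).
Working it through for "idolphin": intermediate "kfqnrjkp", final "fnjp".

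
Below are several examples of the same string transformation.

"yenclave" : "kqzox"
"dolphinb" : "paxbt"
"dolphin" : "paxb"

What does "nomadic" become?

zaym

What's happening: shift every letter 12 places forward in the alphabet (wrapping around), then delete the last 3 characters.
"nomadic" → "zaympuo" → "zaym".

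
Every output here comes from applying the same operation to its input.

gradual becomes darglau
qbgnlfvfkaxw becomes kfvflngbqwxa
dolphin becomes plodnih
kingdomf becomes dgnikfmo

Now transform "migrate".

rgimeta

Each output is the input with this applied: move the last 3 characters to the front (rotate right by 3), then reverse the string.
For "migrate" the result is "rgimeta".
(Check on "dolphin": → "hindolp" → "plodnih" ✓)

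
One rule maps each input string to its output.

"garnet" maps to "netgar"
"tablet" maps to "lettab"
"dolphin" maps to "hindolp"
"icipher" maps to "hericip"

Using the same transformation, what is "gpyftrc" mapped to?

Looking at the pairs, the operation is to move the last 3 characters to the front (rotate right by 3).
"gpyftrc" → "trcgpyf".

trcgpyf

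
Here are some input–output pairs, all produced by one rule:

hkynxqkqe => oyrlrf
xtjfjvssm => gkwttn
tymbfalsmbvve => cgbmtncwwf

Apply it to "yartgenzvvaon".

Rule — delete the first 3 characters, then shift every letter 1 place forward in the alphabet (wrapping around).
Applying that to "yartgenzvvaon" gives "uhfoawwbpo".

uhfoawwbpo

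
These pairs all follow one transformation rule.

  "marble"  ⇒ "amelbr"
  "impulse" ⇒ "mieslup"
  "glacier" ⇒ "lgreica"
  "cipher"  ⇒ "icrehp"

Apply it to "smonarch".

The rule is to move the first 2 characters to the end (rotate left by 2), then reverse the string.
Starting from "smonarch": after the first operation, "onarchsm"; after the second, "mshcrano".

mshcrano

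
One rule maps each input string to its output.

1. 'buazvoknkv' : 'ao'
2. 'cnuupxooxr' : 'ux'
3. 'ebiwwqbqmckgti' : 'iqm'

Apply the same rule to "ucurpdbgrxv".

In each case the input is transformed by: keep one character in every 3, starting at position 3 (positions 3rd, 6th, 9th, ...), then delete the last character.
Applying both steps to "ucurpdbgrxv": "udr", then "ud".

ud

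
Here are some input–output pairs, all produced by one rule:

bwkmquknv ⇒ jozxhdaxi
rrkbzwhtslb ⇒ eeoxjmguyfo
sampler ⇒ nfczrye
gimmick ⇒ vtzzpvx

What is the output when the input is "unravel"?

ahneriy

The rule is to shift every letter 13 places forward in the alphabet (wrapping around) — i.e. ROT13, then swap each adjacent pair of characters (1↔2, 3↔4, ...).
Doing the same to "unravel": "ahneriy".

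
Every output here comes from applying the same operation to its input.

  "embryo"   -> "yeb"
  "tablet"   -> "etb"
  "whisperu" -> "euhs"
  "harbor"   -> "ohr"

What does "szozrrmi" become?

Each output is the input with this applied: swap the front and back halves of the string, then keep every other character starting from the second (positions 2nd, 4th, 6th, ...).
On "szozrrmi" that produces "rizz".

rizz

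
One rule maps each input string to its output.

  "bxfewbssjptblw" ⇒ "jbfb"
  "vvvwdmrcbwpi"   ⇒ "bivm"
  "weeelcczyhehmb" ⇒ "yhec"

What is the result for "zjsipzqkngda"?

nasz

Looking at the pairs, the operation is to keep one character in every 3, starting at position 3 (positions 3rd, 6th, 9th, ...), then move the first 2 characters to the end (rotate left by 2).
"zjsipzqkngda" → "szna" → "nasz".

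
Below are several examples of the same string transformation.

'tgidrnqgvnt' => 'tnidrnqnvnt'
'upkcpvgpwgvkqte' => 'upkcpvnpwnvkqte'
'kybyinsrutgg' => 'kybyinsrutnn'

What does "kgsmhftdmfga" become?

What's happening: replace every "g" with "n".
On "kgsmhftdmfga" that produces "knsmhftdmfna".

knsmhftdmfna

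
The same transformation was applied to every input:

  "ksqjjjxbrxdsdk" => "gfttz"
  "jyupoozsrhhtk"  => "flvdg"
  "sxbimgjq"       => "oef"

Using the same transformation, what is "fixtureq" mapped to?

The pattern: keep one character in every 3, starting at position 1 (positions 1st, 4th, 7th, ...), then shift every letter 4 places backward in the alphabet (wrapping around).
Applying both steps to "fixtureq": "fte", then "bpa".

bpa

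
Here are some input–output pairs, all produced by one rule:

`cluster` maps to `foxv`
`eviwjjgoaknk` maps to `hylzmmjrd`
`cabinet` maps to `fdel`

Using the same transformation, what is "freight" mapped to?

Each output is the input with this applied: delete the last 3 characters, then shift every letter 3 places forward in the alphabet (wrapping around).
Doing the same to "freight": "iuhl".

iuhl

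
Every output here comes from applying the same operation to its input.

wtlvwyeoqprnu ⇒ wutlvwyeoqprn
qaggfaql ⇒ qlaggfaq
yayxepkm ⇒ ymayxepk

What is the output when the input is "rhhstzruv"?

rvhhstzru

The rule is to swap the first and last characters, then move the last character to the front.
For "rhhstzruv" the result is "rvhhstzru".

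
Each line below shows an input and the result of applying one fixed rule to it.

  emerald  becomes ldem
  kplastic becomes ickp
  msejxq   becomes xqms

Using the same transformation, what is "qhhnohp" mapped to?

The pattern: move the first 2 characters to the end (rotate left by 2), then keep only the last 4 characters.
"qhhnohp" → "hnohpqh" → "hpqh".

hpqh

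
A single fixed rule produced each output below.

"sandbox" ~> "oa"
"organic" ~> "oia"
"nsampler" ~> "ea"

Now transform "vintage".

Each output is the input with this applied: sort the characters into reverse alphabetical order, then keep only the vowels.
On "vintage": the first step gives "vtnigea", and the second then gives "iea".
(Check on "sandbox": → "xsondba" → "oa" ✓)

iea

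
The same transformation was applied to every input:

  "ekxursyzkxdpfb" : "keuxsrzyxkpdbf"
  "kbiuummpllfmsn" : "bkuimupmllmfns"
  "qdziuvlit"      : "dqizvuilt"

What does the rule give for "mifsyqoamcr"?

The transformation: swap each adjacent pair of characters (1↔2, 3↔4, ...).
On "mifsyqoamcr" that produces "imsfqyaocmr".

imsfqyaocmr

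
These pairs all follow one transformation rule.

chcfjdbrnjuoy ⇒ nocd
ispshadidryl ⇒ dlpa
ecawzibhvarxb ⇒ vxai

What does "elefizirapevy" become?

What's happening: keep one character in every 3, starting at position 3 (positions 3rd, 6th, 9th, ...), then move the first 2 characters to the end (rotate left by 2).
Applying both steps to "elefizirapevy": "ezav", then "avez".

avez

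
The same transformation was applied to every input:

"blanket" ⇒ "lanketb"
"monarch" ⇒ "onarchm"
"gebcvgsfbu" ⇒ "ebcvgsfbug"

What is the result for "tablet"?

ablett

Rule — move the first character to the end.
Applying that to "tablet" gives "ablett".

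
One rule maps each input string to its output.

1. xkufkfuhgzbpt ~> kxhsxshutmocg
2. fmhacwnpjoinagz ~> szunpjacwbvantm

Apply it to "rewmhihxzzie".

erjzuvukmmvr

The pattern: shift every letter 13 places forward in the alphabet (wrapping around) — i.e. ROT13.
Applying that to "rewmhihxzzie" gives "erjzuvukmmvr".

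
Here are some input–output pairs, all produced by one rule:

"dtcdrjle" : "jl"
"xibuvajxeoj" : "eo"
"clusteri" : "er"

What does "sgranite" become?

it

What's happening: delete the last character, then keep only the last 2 characters.
Applying both steps to "sgranite": "sgranit", then "it".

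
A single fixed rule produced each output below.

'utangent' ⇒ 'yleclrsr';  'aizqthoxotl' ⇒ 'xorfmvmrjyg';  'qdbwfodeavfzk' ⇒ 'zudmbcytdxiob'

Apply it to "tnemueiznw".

The rule is to shift every letter 2 places backward in the alphabet (wrapping around), then move the first 2 characters to the end (rotate left by 2).
"tnemueiznw" → "rlckscgxlu" → "ckscgxlurl".
(Check on "aizqthoxotl": → "ygxorfmvmrj" → "xorfmvmrjyg" ✓)

ckscgxlurl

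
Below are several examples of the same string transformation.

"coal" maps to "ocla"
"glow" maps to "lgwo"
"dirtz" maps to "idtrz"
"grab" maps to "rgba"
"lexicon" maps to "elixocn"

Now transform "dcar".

cdra

Looking at the pairs, the operation is to swap each adjacent pair of characters (1↔2, 3↔4, ...).
On "dcar" that produces "cdra".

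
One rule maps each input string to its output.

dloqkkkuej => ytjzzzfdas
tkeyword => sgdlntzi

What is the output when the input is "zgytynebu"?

jqtcninvo

Each output is the input with this applied: reverse the string, then shift every letter 11 places backward in the alphabet (wrapping around).
"zgytynebu" → "ubenytygz" → "jqtcninvo".
(Check on "tkeyword": → "drowyekt" → "sgdlntzi" ✓)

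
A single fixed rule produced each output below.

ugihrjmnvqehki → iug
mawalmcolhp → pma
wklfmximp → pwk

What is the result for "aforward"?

In each case the input is transformed by: move the first 2 characters to the end (rotate left by 2), then keep only the last 3 characters.
"aforward" → "orwardaf" → "daf".

daf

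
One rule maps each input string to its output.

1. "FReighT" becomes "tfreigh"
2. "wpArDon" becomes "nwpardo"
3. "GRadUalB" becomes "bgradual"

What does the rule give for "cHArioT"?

tchario

The pattern: move the last character to the front, then convert every letter to lowercase.
On "cHArioT" that produces "tchario".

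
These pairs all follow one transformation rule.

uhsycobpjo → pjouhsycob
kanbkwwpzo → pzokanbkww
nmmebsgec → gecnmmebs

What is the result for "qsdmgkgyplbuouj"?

oujqsdmgkgyplbu

What's happening: move the last 3 characters to the front (rotate right by 3).
So "qsdmgkgyplbuouj" becomes "oujqsdmgkgyplbu".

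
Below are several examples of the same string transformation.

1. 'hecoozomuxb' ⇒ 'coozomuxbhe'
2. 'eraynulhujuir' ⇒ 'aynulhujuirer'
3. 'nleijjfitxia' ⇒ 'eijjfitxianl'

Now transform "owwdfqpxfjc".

wdfqpxfjcow

In each case the input is transformed by: move the first 2 characters to the end (rotate left by 2).
On "owwdfqpxfjc" that produces "wdfqpxfjcow".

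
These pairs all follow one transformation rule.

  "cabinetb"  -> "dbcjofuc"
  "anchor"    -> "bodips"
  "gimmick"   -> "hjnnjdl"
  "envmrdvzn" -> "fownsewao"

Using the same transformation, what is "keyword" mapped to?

Each output is the input with this applied: shift every letter 1 place forward in the alphabet (wrapping around).
For "keyword" the result is "lfzxpse".

lfzxpse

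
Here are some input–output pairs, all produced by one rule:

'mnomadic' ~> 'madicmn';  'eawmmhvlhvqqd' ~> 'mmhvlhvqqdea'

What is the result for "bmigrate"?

gratebm

The rule is to move the first 3 characters to the end (rotate left by 3), then delete the last character.
On "bmigrate": the first step gives "gratebmi", and the second then gives "gratebm".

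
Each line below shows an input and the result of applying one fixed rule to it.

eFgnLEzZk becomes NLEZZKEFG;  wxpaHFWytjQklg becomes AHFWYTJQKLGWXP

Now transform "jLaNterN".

Looking at the pairs, the operation is to move the first 3 characters to the end (rotate left by 3), then convert every letter to uppercase.
"jLaNterN" → "NterNjLa" → "NTERNJLA".

NTERNJLA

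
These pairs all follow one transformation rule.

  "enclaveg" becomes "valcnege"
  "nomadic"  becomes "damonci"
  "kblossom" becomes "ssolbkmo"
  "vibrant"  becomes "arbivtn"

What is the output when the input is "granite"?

The pattern: move the last 2 characters to the front (rotate right by 2), then reverse the string.
So "granite" becomes "inarget".

inarget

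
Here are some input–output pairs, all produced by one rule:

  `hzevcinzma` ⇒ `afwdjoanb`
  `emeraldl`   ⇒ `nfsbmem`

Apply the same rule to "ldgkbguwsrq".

In each case the input is transformed by: delete the first character, then shift every letter 1 place forward in the alphabet (wrapping around).
Doing the same to "ldgkbguwsrq": "ehlchvxtsr".

ehlchvxtsr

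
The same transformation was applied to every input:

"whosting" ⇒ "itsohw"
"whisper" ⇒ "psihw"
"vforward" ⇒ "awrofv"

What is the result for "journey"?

nruoj

The pattern: delete the last 2 characters, then reverse the string.
For "journey" the result is "nruoj".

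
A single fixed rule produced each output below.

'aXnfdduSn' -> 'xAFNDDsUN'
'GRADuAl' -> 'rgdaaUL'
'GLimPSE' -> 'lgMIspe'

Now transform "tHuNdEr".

Rule — flip the case of every letter, then swap each adjacent pair of characters (1↔2, 3↔4, ...).
On "tHuNdEr": the first step gives "ThUnDeR", and the second then gives "hTnUeDR".

hTnUeDR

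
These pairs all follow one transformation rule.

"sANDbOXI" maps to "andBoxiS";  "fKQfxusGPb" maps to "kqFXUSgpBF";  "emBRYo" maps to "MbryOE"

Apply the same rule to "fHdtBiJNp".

hDTbIjnPF

The pattern: flip the case of every letter, then move the first character to the end.
So "fHdtBiJNp" becomes "hDTbIjnPF".
(Check on "emBRYo": → "EMbryO" → "MbryOE" ✓)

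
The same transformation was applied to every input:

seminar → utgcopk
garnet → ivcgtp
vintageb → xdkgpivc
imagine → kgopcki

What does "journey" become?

laqgwpt

The transformation: shift every letter 2 places forward in the alphabet (wrapping around), then take characters alternately from the front and the back (1st, last, 2nd, 2nd-last, ...).
On "journey": the first step gives "lqwtpga", and the second then gives "laqgwpt".
(Check on "seminar": → "ugokpct" → "utgcopk" ✓)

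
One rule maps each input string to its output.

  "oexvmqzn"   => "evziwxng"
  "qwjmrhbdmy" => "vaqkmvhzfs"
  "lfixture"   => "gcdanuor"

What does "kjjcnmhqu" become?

lwvqzdtss

What's happening: move the first 3 characters to the end (rotate left by 3), then shift every letter 9 places forward in the alphabet (wrapping around).
"kjjcnmhqu" → "lwvqzdtss".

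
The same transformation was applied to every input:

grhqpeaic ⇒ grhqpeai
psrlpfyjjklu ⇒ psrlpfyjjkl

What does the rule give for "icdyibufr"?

icdyibuf

Each output is the input with this applied: delete the last character.
So "icdyibufr" becomes "icdyibuf".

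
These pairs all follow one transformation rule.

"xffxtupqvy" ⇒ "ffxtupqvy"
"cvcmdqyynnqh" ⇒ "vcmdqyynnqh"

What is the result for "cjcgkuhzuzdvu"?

Rule — delete the first character.
For "cjcgkuhzuzdvu" the result is "jcgkuhzuzdvu".

jcgkuhzuzdvu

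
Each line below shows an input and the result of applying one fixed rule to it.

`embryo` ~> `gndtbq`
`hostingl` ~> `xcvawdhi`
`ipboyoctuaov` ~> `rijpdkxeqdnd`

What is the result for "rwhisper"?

Rule — shift every letter 11 places backward in the alphabet (wrapping around), then swap the front and back halves of the string.
"rwhisper" → "glwxhetg" → "hetgglwx".

hetgglwx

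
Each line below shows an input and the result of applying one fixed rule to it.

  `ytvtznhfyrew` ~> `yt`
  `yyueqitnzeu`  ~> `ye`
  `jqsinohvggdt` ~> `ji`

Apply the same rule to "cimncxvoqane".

The rule is to keep one character in every 3, starting at position 1 (positions 1st, 4th, 7th, ...), then delete the last 2 characters.
For "cimncxvoqane" the result is "cn".

cn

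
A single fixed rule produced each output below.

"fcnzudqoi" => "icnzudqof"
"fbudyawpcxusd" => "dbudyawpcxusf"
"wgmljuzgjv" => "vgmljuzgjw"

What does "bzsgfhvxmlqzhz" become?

zzsgfhvxmlqzhb

Rule — swap the first and last characters.
Applying that to "bzsgfhvxmlqzhz" gives "zzsgfhvxmlqzhb".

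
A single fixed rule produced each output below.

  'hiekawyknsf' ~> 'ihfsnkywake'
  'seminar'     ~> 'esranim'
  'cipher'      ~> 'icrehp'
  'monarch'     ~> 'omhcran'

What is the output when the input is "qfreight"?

The rule is to reverse the string, then move the last 2 characters to the front (rotate right by 2).
For "qfreight", step one produces "thgierfq"; step two turns that into "fqthgier".

fqthgier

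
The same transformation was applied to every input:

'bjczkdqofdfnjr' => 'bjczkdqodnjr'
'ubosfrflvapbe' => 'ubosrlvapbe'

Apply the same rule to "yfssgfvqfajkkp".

yssgvqajkkp

Looking at the pairs, the operation is to remove every "f".
Doing the same to "yfssgfvqfajkkp": "yssgvqajkkp".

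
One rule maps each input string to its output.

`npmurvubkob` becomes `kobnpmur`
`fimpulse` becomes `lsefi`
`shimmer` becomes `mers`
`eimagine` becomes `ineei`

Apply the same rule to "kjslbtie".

tiekj

Rule — move the last 3 characters to the front (rotate right by 3), then delete the last 3 characters.
Starting from "kjslbtie": after the first operation, "tiekjslb"; after the second, "tiekj".
(Check on "npmurvubkob": → "kobnpmurvub" → "kobnpmur" ✓)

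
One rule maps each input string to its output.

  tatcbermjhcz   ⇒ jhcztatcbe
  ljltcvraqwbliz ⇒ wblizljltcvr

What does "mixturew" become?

ewmixt

The pattern: swap the front and back halves of the string, then delete the first 2 characters.
On "mixturew": the first step gives "urewmixt", and the second then gives "ewmixt".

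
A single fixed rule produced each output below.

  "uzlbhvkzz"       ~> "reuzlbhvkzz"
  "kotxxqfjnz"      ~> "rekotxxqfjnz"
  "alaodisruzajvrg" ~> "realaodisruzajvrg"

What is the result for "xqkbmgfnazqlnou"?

rexqkbmgfnazqlnou

The rule is to prepend "re".
On "xqkbmgfnazqlnou" that produces "rexqkbmgfnazqlnou".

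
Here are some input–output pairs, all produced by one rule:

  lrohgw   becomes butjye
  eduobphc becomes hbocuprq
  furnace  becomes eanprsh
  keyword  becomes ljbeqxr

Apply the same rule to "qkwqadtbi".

What's happening: move the first 2 characters to the end (rotate left by 2), then shift every letter 13 places forward in the alphabet (wrapping around) — i.e. ROT13.
Applying both steps to "qkwqadtbi": "wqadtbiqk", then "jdnqgovdx".

jdnqgovdx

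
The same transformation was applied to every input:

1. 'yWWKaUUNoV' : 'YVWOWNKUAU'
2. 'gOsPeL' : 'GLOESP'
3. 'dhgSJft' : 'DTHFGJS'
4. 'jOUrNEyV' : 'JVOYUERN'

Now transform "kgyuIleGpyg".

KGGYYPUGIEL

Rule — take characters alternately from the front and the back (1st, last, 2nd, 2nd-last, ...), then convert every letter to uppercase.
Starting from "kgyuIleGpyg": after the first operation, "kggyypuGIel"; after the second, "KGGYYPUGIEL".
(Check on "yWWKaUUNoV": → "yVWoWNKUaU" → "YVWOWNKUAU" ✓)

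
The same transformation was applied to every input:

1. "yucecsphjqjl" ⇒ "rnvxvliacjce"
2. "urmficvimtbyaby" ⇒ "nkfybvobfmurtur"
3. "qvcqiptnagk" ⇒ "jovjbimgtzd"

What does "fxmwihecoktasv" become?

yqfpbaxvhdmtlo

The transformation: shift every letter 7 places backward in the alphabet (wrapping around).
For "fxmwihecoktasv" the result is "yqfpbaxvhdmtlo".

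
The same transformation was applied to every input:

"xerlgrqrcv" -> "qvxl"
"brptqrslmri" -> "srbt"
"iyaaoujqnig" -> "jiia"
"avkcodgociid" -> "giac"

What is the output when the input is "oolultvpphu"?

vhou

The pattern: keep one character in every 3, starting at position 1 (positions 1st, 4th, 7th, ...), then swap the front and back halves of the string.
For "oolultvpphu", step one produces "ouvh"; step two turns that into "vhou".
(Check on "iyaaoujqnig": → "iaji" → "jiia" ✓)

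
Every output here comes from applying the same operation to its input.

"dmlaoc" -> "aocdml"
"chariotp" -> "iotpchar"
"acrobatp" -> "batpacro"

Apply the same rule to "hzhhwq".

hwqhzh

Each output is the input with this applied: swap the front and back halves of the string.
"hzhhwq" → "hwqhzh".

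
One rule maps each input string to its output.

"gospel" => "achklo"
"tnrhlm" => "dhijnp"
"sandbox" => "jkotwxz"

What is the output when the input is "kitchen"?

adegjpy

Each output is the input with this applied: shift every letter 4 places backward in the alphabet (wrapping around), then sort the characters into alphabetical order.
On "kitchen": the first step gives "gepydaj", and the second then gives "adegjpy".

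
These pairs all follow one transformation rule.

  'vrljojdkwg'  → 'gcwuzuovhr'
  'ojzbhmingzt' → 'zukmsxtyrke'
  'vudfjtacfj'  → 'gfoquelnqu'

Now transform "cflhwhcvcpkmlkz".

The rule is to shift every letter 11 places forward in the alphabet (wrapping around).
On "cflhwhcvcpkmlkz" that produces "nqwshsngnavxwvk".

nqwshsngnavxwvk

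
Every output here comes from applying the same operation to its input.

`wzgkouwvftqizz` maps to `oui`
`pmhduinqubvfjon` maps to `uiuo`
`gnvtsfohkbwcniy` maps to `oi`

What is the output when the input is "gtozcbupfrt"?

ou

The rule is to keep only the vowels.
For "gtozcbupfrt" the result is "ou".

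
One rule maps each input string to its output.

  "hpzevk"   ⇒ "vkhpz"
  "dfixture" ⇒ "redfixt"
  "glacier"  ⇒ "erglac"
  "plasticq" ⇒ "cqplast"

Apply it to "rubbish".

Rule — move the last 3 characters to the front (rotate right by 3), then delete the first character.
Working it through for "rubbish": intermediate "ishrubb", final "shrubb".

shrubb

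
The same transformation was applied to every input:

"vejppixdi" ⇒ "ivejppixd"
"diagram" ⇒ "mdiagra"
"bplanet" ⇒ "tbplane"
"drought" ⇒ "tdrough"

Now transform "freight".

In each case the input is transformed by: move the last character to the front.
On "freight" that produces "tfreigh".

tfreigh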